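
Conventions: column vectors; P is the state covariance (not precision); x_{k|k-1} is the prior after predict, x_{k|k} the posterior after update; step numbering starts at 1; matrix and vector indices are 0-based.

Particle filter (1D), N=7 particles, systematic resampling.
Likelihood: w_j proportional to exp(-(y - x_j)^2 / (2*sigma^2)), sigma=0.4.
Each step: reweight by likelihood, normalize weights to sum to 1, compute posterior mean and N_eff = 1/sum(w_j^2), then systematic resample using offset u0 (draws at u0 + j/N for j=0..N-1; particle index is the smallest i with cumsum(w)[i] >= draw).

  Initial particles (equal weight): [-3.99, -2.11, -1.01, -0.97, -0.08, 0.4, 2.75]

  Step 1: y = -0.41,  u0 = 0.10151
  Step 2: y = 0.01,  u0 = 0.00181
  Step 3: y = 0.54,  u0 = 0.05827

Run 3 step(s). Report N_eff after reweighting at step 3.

N_eff = 4.4715

step 1: w=[0.0000, 0.0001, 0.2108, 0.2437, 0.4619, 0.0836, 0.0000]  mean=-0.4529  Neff=3.0848  idx=[2, 3, 3, 4, 4, 4, 5]
step 2: w=[0.0105, 0.0135, 0.0135, 0.2646, 0.2646, 0.2646, 0.1687]  mean=-0.0328  Neff=4.1846  idx=[0, 3, 3, 4, 5, 5, 6]
step 3: w=[0.0002, 0.1230, 0.1230, 0.1230, 0.1230, 0.1230, 0.3847]  mean=0.1044  Neff=4.4715  idx=[1, 2, 3, 4, 6, 6, 6]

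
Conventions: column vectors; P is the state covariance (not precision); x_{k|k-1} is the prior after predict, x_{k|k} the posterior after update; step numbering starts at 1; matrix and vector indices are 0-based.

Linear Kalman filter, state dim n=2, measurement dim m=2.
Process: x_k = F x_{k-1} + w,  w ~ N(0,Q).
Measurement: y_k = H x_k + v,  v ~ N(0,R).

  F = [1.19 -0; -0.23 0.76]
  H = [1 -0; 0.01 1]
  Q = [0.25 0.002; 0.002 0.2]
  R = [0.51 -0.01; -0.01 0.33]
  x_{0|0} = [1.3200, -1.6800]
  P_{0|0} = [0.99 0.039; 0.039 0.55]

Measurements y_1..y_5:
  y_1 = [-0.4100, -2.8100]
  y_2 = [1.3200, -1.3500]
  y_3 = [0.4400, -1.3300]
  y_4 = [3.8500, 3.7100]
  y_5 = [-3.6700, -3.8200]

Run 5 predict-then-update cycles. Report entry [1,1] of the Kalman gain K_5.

step 1: x^-=[1.5708, -1.5804]  P^-=[1.6519 -0.2337; -0.2337 0.5564]  S=[2.1619 -0.2272; -0.2272 0.8819]  K=[0.7588 -0.0508; -0.0432 0.6171]  nu=[-1.9808, -1.2453]  x^+=[0.1311, -2.2633]  P^+=[0.3875 -0.0282; -0.0282 0.2044]
step 2: x^-=[0.1560, -1.7502]  P^-=[0.7987 -0.1296; -0.1296 0.3484]  S=[1.3087 -0.1316; -0.1316 0.6759]  K=[0.6040 -0.0623; -0.0483 0.5042]  nu=[1.1640, 0.3987]  x^+=[0.8343, -1.6055]  P^+=[0.3087 -0.0297; -0.0297 0.1672]
step 3: x^-=[0.9928, -1.4121]  P^-=[0.6871 -0.1093; -0.1093 0.3233]  S=[1.1971 -0.1125; -0.1125 0.6511]  K=[0.5684 -0.0592; -0.0456 0.4869]  nu=[-0.5528, 0.0721]  x^+=[0.6743, -1.3517]  P^+=[0.2905 -0.0281; -0.0281 0.1614]
step 4: x^-=[0.8024, -1.1824]  P^-=[0.6614 -0.1029; -0.1029 0.3184]  S=[1.1714 -0.1063; -0.1063 0.6464]  K=[0.5594 -0.0570; -0.0440 0.4838]  nu=[3.0476, 4.8844]  x^+=[2.2290, 1.0465]  P^+=[0.2859 -0.0273; -0.0273 0.1604]
step 5: x^-=[2.6525, 0.2827]  P^-=[0.6548 -0.1009; -0.1009 0.3173]  S=[1.1648 -0.1044; -0.1044 0.6453]  K=[0.5571 -0.0561; -0.0433 0.4831]  nu=[-6.3225, -4.1292]  x^+=[-0.6383, -1.4380]  P^+=[0.2847 -0.0269; -0.0269 0.1601]

K[1,1] = 0.4831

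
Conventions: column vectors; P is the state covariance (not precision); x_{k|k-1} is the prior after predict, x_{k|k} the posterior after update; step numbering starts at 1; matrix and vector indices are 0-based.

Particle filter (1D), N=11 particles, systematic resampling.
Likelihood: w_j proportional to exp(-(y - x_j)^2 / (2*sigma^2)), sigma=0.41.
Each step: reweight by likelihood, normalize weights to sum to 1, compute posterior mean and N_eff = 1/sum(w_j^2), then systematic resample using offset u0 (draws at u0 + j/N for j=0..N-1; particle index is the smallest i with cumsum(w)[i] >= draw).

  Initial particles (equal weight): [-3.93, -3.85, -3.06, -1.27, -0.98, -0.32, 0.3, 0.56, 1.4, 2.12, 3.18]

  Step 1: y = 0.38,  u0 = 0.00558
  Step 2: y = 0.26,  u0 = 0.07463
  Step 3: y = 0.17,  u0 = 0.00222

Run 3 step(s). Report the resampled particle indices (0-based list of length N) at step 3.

step 1: w=[0.0000, 0.0000, 0.0000, 0.0001, 0.0019, 0.1072, 0.4517, 0.4181, 0.0209, 0.0001, 0.0000]  mean=0.3627  Neff=2.5586  idx=[5, 5, 6, 6, 6, 6, 6, 7, 7, 7, 7]
step 2: w=[0.0419, 0.0419, 0.1135, 0.1135, 0.1135, 0.1135, 0.1135, 0.0872, 0.0872, 0.0872, 0.0872]  mean=0.3387  Neff=10.1723  idx=[1, 2, 3, 4, 5, 5, 6, 7, 8, 9, 10]
step 3: w=[0.0560, 0.1088, 0.1088, 0.1088, 0.1088, 0.1088, 0.1088, 0.0728, 0.0728, 0.0728, 0.0728]  mean=0.3410  Neff=10.4862  idx=[0, 1, 2, 3, 3, 4, 5, 6, 7, 8, 9]

resampled_idx = [0, 1, 2, 3, 3, 4, 5, 6, 7, 8, 9]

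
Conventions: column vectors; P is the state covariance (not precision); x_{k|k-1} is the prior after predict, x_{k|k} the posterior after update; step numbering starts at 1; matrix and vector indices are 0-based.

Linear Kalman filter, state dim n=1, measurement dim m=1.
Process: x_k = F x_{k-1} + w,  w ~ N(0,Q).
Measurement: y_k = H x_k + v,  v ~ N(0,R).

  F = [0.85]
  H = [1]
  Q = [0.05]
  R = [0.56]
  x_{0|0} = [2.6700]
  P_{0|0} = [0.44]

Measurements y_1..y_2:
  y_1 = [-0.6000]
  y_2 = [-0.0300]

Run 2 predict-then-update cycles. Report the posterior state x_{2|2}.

x_post = [0.6911]

step 1: x^-=[2.2695]  P^-=[0.3679]  S=[0.9279]  K=[0.3965]  nu=[-2.8695]  x^+=[1.1318]  P^+=[0.2220]
step 2: x^-=[0.9620]  P^-=[0.2104]  S=[0.7704]  K=[0.2731]  nu=[-0.9920]  x^+=[0.6911]  P^+=[0.1529]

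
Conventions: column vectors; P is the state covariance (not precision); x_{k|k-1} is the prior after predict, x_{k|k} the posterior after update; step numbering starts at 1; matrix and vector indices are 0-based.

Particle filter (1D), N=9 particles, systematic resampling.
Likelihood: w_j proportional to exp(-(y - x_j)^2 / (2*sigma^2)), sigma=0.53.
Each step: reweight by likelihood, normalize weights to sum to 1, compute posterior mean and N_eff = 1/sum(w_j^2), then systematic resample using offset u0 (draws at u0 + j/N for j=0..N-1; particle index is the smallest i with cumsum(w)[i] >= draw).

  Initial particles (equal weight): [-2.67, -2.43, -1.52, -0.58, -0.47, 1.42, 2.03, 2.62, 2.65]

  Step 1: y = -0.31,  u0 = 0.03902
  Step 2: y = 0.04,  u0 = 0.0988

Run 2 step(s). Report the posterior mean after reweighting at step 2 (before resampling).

post_mean = -0.5251

step 1: w=[0.0000, 0.0002, 0.0386, 0.4592, 0.4995, 0.0025, 0.0000, 0.0000, 0.0000]  mean=-0.5566  Neff=2.1654  idx=[3, 3, 3, 3, 3, 4, 4, 4, 4]
step 2: w=[0.1001, 0.1001, 0.1001, 0.1001, 0.1001, 0.1249, 0.1249, 0.1249, 0.1249]  mean=-0.5251  Neff=8.8907  idx=[0, 2, 3, 4, 5, 6, 7, 8, 8]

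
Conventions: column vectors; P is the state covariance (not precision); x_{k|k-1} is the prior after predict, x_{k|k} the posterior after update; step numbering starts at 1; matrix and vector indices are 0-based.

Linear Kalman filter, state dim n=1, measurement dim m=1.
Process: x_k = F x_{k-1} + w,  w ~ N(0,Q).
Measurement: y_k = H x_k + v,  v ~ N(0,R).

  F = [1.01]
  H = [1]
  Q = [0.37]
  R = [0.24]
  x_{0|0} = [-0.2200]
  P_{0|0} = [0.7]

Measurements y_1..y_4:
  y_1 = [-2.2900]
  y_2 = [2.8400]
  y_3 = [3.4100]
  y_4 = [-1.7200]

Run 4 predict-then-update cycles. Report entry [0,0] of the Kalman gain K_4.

K[0,0] = 0.6922

step 1: x^-=[-0.2222]  P^-=[1.0841]  S=[1.3241]  K=[0.8187]  nu=[-2.0678]  x^+=[-1.9152]  P^+=[0.1965]
step 2: x^-=[-1.9343]  P^-=[0.5704]  S=[0.8104]  K=[0.7039]  nu=[4.7743]  x^+=[1.4262]  P^+=[0.1689]
step 3: x^-=[1.4404]  P^-=[0.5423]  S=[0.7823]  K=[0.6932]  nu=[1.9696]  x^+=[2.8058]  P^+=[0.1664]
step 4: x^-=[2.8338]  P^-=[0.5397]  S=[0.7797]  K=[0.6922]  nu=[-4.5538]  x^+=[-0.3183]  P^+=[0.1661]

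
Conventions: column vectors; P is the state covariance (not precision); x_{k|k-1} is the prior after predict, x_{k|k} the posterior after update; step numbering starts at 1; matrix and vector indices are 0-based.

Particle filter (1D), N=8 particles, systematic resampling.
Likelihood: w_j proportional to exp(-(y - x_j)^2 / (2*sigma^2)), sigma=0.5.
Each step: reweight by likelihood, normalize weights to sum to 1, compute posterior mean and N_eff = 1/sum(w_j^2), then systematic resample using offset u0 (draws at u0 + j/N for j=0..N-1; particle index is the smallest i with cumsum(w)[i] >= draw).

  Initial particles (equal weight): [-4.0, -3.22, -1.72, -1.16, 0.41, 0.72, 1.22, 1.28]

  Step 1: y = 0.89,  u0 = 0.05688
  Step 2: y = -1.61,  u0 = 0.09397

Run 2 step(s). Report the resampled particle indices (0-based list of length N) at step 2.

step 1: w=[0.0000, 0.0000, 0.0000, 0.0001, 0.2024, 0.3028, 0.2580, 0.2367]  mean=0.9187  Neff=3.9175  idx=[4, 4, 5, 5, 6, 6, 7, 7]
step 2: w=[0.4682, 0.4682, 0.0316, 0.0316, 0.0002, 0.0002, 0.0001, 0.0001]  mean=0.4300  Neff=2.2709  idx=[0, 0, 0, 1, 1, 1, 1, 3]

resampled_idx = [0, 0, 0, 1, 1, 1, 1, 3]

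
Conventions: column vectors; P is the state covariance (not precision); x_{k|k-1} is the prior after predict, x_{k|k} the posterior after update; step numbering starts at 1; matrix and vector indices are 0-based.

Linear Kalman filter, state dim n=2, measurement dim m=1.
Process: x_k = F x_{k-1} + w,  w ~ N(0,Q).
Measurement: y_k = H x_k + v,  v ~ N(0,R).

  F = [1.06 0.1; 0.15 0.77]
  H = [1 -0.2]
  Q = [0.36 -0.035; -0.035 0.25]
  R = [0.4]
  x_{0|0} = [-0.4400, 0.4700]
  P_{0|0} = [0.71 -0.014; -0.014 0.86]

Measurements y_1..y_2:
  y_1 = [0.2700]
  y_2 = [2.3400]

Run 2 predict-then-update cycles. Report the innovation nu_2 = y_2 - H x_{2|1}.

innov = [2.2187]

step 1: x^-=[-0.4194, 0.2959]  P^-=[1.1634 0.1325; 0.1325 0.7726]  S=[1.5413]  K=[0.7376; -0.0143]  nu=[0.7486]  x^+=[0.1328, 0.2852]  P^+=[0.3248 0.1487; 0.1487 0.7723]
step 2: x^-=[0.1693, 0.2395]  P^-=[0.7642 0.1997; 0.1997 0.7496]  S=[1.1143]  K=[0.6500; 0.0447]  nu=[2.2187]  x^+=[1.6113, 0.3387]  P^+=[0.2935 0.1674; 0.1674 0.7473]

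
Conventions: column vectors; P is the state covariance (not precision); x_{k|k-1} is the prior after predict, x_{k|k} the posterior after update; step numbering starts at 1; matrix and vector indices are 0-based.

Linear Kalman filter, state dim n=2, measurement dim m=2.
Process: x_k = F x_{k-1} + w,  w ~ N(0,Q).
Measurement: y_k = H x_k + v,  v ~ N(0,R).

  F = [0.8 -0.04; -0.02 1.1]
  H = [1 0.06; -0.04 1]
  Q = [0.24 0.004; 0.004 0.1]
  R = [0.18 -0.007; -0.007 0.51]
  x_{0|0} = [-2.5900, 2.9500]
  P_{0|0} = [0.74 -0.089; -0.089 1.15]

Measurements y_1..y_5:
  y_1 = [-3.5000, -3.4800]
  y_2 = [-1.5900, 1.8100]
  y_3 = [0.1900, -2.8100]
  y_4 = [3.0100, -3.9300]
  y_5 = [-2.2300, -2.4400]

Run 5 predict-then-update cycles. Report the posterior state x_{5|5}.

step 1: x^-=[-2.1900, 3.2968]  P^-=[0.7211 -0.1368; -0.1368 1.4957]  S=[0.8901 -0.0826; -0.0826 2.0178]  K=[0.7964 -0.0495; 0.0162 0.7446]  nu=[-1.5078, -6.8644]  x^+=[-3.0509, -1.8391]  P^+=[0.1452 -0.0250; -0.0250 0.3786]
step 2: x^-=[-2.3672, -1.9620]  P^-=[0.3351 -0.0370; -0.0370 0.5593]  S=[0.5127 -0.0238; -0.0238 1.0728]  K=[0.6478 -0.0326; 0.0175 0.5231]  nu=[0.8949, 3.6773]  x^+=[-1.9075, -0.0226]  P^+=[0.1178 -0.0165; -0.0165 0.2660]
step 3: x^-=[-1.5251, 0.0133]  P^-=[0.3169 -0.0241; -0.0241 0.4226]  S=[0.4955 -0.0184; -0.0184 0.9351]  K=[0.6356 -0.0268; 0.0193 0.4534]  nu=[1.7143, -2.8843]  x^+=[-0.3581, -1.2613]  P^+=[0.1154 -0.0135; -0.0135 0.2306]
step 4: x^-=[-0.2360, -1.3803]  P^-=[0.3151 -0.0199; -0.0199 0.3796]  S=[0.4941 -0.0167; -0.0167 0.8917]  K=[0.6345 -0.0246; 0.0202 0.4270]  nu=[3.3288, -2.5592]  x^+=[1.9391, -2.4056]  P^+=[0.1151 -0.0124; -0.0124 0.2171]
step 5: x^-=[1.6475, -2.6850]  P^-=[0.3148 -0.0183; -0.0183 0.3633]  S=[0.4939 -0.0160; -0.0160 0.8753]  K=[0.6344 -0.0237; 0.0206 0.4163]  nu=[-3.7164, 0.3109]  x^+=[-0.7175, -2.6322]  P^+=[0.1151 -0.0119; -0.0119 0.2117]

x_post = [-0.7175, -2.6322]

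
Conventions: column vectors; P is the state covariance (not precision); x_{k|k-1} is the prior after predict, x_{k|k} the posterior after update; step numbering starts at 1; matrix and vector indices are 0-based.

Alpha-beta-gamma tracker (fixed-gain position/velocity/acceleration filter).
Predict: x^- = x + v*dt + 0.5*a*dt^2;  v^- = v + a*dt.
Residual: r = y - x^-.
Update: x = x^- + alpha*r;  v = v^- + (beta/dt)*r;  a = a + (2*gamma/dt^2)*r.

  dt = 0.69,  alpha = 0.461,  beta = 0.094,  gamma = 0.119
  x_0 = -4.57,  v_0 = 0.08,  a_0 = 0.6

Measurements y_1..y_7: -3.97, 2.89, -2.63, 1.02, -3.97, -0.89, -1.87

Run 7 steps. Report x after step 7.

step 1: x_pred=-4.3720  r=0.4020  x^+=-4.1867  v^+=0.5488  a^+=0.8009
step 2: x_pred=-3.6174  r=6.5074  x^+=-0.6175  v^+=1.9879  a^+=4.0539
step 3: x_pred=1.7192  r=-4.3492  x^+=-0.2858  v^+=4.1926  a^+=1.8798
step 4: x_pred=3.0546  r=-2.0346  x^+=2.1167  v^+=5.2125  a^+=0.8627
step 5: x_pred=5.9186  r=-9.8886  x^+=1.3600  v^+=4.4606  a^+=-4.0806
step 6: x_pred=3.4664  r=-4.3564  x^+=1.4581  v^+=1.0515  a^+=-6.2584
step 7: x_pred=0.6938  r=-2.5638  x^+=-0.4881  v^+=-3.6161  a^+=-7.5400

x_post = -0.4881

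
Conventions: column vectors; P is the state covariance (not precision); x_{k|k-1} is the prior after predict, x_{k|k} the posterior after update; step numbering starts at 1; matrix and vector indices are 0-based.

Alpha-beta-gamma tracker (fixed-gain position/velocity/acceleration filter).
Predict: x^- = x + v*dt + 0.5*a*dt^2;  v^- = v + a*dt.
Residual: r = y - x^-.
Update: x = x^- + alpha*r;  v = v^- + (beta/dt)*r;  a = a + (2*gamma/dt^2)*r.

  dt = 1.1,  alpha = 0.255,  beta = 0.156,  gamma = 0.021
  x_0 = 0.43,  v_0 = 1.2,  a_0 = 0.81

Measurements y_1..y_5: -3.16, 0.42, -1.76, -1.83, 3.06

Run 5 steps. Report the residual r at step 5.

step 1: x_pred=2.2401  r=-5.4001  x^+=0.8630  v^+=1.3252  a^+=0.6226
step 2: x_pred=2.6974  r=-2.2774  x^+=2.1166  v^+=1.6870  a^+=0.5435
step 3: x_pred=4.3012  r=-6.0612  x^+=2.7556  v^+=1.4253  a^+=0.3331
step 4: x_pred=4.5249  r=-6.3549  x^+=2.9044  v^+=0.8905  a^+=0.1125
step 5: x_pred=3.9520  r=-0.8920  x^+=3.7246  v^+=0.8878  a^+=0.0816

resid = -0.8920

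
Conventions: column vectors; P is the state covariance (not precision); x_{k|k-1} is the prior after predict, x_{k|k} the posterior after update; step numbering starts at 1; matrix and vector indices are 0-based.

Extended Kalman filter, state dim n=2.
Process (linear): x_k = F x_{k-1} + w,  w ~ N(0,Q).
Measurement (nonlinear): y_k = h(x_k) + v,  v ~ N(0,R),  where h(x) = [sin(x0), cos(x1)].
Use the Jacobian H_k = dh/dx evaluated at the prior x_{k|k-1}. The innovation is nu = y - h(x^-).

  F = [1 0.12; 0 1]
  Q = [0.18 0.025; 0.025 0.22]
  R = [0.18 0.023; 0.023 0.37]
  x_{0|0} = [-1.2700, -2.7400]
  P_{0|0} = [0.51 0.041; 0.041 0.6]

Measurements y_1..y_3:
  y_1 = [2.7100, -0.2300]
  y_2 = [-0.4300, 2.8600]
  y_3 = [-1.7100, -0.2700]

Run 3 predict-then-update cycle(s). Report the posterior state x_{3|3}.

x_post = [-1.5947, -0.2638]

step 1: x^-=[-1.5988, -2.7400]  P^-=[0.7085 0.1380; 0.1380 0.8200]  H_jac=[-0.0280 0.0000; 0.0000 0.3909]  S=[0.1806 0.0215; 0.0215 0.4953]  K=[-0.1235 0.1143; -0.0989 0.6514]  nu=[3.7096, 0.6904]  x^+=[-1.9779, -2.6572]  P^+=[0.6999 0.1009; 0.1009 0.6108]
step 2: x^-=[-2.2968, -2.6572]  P^-=[0.9129 0.1992; 0.1992 0.8308]  H_jac=[-0.6639 0.0000; 0.0000 0.4656]  S=[0.5823 -0.0386; -0.0386 0.5501]  K=[-1.0343 0.0961; -0.1813 0.6905]  nu=[0.3178, 3.7450]  x^+=[-2.2658, -0.1290]  P^+=[0.2771 0.0252; 0.0252 0.5397]
step 3: x^-=[-2.2812, -0.1290]  P^-=[0.4709 0.1150; 0.1150 0.7597]  H_jac=[-0.6522 0.0000; 0.0000 0.1286]  S=[0.3803 0.0134; 0.0134 0.3826]  K=[-0.8100 0.0669; -0.2064 0.2626]  nu=[-0.9519, -1.2617]  x^+=[-1.5947, -0.2638]  P^+=[0.2212 0.0477; 0.0477 0.7186]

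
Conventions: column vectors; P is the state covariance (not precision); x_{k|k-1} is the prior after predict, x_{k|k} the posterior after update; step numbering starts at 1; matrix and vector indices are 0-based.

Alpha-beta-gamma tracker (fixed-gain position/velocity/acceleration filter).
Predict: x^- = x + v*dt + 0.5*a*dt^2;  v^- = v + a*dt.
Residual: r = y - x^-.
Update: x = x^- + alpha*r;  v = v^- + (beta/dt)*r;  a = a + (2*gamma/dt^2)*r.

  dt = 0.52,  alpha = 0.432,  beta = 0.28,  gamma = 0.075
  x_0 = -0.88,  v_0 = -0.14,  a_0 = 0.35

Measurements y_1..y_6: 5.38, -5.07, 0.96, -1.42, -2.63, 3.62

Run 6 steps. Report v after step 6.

step 1: x_pred=-0.9055  r=6.2855  x^+=1.8098  v^+=3.4265  a^+=3.8368
step 2: x_pred=4.1104  r=-9.1804  x^+=0.1444  v^+=0.4783  a^+=-1.2559
step 3: x_pred=0.2234  r=0.7366  x^+=0.5416  v^+=0.2219  a^+=-0.8473
step 4: x_pred=0.5425  r=-1.9625  x^+=-0.3053  v^+=-1.2754  a^+=-1.9359
step 5: x_pred=-1.2302  r=-1.3998  x^+=-1.8349  v^+=-3.0357  a^+=-2.7124
step 6: x_pred=-3.7802  r=7.4002  x^+=-0.5833  v^+=-0.4614  a^+=1.3928

v_post = -0.4614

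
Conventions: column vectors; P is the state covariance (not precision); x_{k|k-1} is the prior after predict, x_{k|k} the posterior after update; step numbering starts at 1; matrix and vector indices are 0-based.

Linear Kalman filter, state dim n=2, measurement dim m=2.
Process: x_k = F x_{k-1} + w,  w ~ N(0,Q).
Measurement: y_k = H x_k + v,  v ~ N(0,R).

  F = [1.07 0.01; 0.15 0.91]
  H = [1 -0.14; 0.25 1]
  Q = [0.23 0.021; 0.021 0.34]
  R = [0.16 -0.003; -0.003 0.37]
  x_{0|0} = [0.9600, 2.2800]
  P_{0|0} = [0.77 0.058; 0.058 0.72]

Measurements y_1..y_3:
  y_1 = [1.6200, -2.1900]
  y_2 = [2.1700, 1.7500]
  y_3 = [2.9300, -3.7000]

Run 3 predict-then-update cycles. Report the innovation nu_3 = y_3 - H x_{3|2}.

step 1: x^-=[1.0500, 2.2188]  P^-=[1.1129 0.2077; 0.2077 0.9694]  S=[1.2337 0.3399; 0.3399 1.5128]  K=[0.8421 0.1320; -0.1361 0.7057]  nu=[0.8806, -4.6713]  x^+=[1.1751, -1.1976]  P^+=[0.1361 0.0123; 0.0123 0.2584]
step 2: x^-=[1.2454, -0.9135]  P^-=[0.3861 0.0572; 0.0572 0.5604]  S=[0.5410 0.0702; 0.0702 0.9832]  K=[0.6848 0.1074; -0.1163 0.5929]  nu=[0.7967, 2.3522]  x^+=[2.0436, 0.3884]  P^+=[0.1107 0.0100; 0.0100 0.2172]
step 3: x^-=[2.1906, 0.6600]  P^-=[0.3569 0.0505; 0.0505 0.5251]  S=[0.5131 0.0615; 0.0615 0.9427]  K=[0.6693 0.1046; -0.1141 0.5779]  nu=[0.8318, -4.9076]  x^+=[2.2340, -2.2709]  P^+=[0.1081 0.0097; 0.0097 0.2117]

innov = [0.8318, -4.9076]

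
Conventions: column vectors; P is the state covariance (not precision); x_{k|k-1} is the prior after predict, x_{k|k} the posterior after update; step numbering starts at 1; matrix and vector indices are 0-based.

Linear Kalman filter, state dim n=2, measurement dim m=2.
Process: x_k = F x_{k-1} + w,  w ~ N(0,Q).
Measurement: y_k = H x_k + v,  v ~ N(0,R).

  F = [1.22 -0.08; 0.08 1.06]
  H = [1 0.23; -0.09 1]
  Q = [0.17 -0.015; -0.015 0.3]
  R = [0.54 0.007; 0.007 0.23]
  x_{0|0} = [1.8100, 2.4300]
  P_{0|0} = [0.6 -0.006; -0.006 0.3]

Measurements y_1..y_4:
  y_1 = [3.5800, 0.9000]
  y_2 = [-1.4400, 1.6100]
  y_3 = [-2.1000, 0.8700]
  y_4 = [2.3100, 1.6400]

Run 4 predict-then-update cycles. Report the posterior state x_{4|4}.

step 1: x^-=[2.0138, 2.7206]  P^-=[1.0661 0.0104; 0.0104 0.6399]  S=[1.6448 0.0684; 0.0684 0.8767]  K=[0.6558 -0.1488; 0.0657 0.7237]  nu=[0.9405, -1.6394]  x^+=[2.8745, 1.5959]  P^+=[0.3526 0.0021; 0.0021 0.1671]
step 2: x^-=[3.3792, 1.9216]  P^-=[0.6955 0.0080; 0.0080 0.4904]  S=[1.2651 0.0650; 0.0650 0.7246]  K=[0.5576 -0.1254; 0.0610 0.6703]  nu=[-5.2612, -0.0075]  x^+=[0.4462, 1.5956]  P^+=[0.2998 0.0020; 0.0020 0.1548]
step 3: x^-=[0.4168, 1.7271]  P^-=[0.6168 0.0038; 0.0038 0.4762]  S=[1.1837 0.0647; 0.0647 0.7105]  K=[0.5284 -0.1210; 0.0594 0.6643]  nu=[-2.9140, -0.8195]  x^+=[-1.0239, 1.0095]  P^+=[0.2842 0.0015; 0.0015 0.1533]
step 4: x^-=[-1.3299, 0.9882]  P^-=[0.5936 0.0016; 0.0016 0.4744]  S=[1.1595 0.0642; 0.0642 0.7089]  K=[0.5190 -0.1201; 0.0587 0.6636]  nu=[3.4126, 0.5321]  x^+=[0.3772, 1.5417]  P^+=[0.2791 0.0011; 0.0011 0.1532]

x_post = [0.3772, 1.5417]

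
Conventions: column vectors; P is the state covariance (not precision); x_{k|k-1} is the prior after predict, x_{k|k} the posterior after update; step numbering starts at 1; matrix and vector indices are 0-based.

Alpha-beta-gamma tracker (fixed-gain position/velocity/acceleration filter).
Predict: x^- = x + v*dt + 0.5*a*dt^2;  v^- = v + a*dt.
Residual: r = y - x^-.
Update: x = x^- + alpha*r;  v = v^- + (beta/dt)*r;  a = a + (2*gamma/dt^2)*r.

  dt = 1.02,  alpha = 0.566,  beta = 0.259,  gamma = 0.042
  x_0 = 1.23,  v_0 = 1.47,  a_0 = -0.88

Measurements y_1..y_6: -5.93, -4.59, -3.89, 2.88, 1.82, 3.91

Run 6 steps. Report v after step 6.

step 1: x_pred=2.2716  r=-8.2016  x^+=-2.3705  v^+=-1.5102  a^+=-1.5422
step 2: x_pred=-4.7131  r=0.1231  x^+=-4.6434  v^+=-3.0519  a^+=-1.5322
step 3: x_pred=-8.5535  r=4.6635  x^+=-5.9139  v^+=-3.4307  a^+=-1.1557
step 4: x_pred=-10.0144  r=12.8944  x^+=-2.7162  v^+=-1.3353  a^+=-0.1147
step 5: x_pred=-4.1379  r=5.9579  x^+=-0.7657  v^+=0.0606  a^+=0.3664
step 6: x_pred=-0.5134  r=4.4234  x^+=1.9903  v^+=1.5574  a^+=0.7235

v_post = 1.5574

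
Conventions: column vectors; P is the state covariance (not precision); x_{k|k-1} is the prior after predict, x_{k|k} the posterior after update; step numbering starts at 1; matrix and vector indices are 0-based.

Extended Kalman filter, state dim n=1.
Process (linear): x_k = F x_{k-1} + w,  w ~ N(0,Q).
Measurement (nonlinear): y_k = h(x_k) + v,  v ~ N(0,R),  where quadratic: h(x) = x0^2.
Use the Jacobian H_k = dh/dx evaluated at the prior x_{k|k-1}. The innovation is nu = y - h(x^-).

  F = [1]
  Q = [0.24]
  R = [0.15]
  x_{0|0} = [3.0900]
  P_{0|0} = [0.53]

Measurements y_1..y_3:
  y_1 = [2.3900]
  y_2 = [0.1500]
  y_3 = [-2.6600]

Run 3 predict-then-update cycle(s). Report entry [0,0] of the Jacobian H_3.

step 1: x^-=[3.0900]  P^-=[0.7700]  H_jac=[6.1800]  S=[29.5581]  K=[0.1610]  nu=[-7.1581]  x^+=[1.9376]  P^+=[0.0039]
step 2: x^-=[1.9376]  P^-=[0.2439]  H_jac=[3.8752]  S=[3.8128]  K=[0.2479]  nu=[-3.6043]  x^+=[1.0441]  P^+=[0.0096]
step 3: x^-=[1.0441]  P^-=[0.2496]  H_jac=[2.0882]  S=[1.2384]  K=[0.4209]  nu=[-3.7502]  x^+=[-0.5342]  P^+=[0.0302]

H_jac[0,0] = 2.0882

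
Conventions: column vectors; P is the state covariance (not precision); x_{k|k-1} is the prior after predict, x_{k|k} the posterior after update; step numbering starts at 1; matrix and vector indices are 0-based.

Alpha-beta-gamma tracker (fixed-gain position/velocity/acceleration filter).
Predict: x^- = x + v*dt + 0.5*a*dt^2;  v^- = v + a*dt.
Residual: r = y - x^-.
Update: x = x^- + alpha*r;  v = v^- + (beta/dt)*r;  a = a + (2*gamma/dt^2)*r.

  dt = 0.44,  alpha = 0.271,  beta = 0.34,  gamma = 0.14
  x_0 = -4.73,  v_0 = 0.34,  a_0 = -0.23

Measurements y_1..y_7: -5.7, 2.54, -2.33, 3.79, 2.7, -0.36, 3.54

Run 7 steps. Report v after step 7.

step 1: x_pred=-4.6027  r=-1.0973  x^+=-4.9000  v^+=-0.6091  a^+=-1.8171
step 2: x_pred=-5.3440  r=7.8840  x^+=-3.2074  v^+=4.6835  a^+=9.5854
step 3: x_pred=-0.2188  r=-2.1112  x^+=-0.7909  v^+=7.2697  a^+=6.5320
step 4: x_pred=3.0400  r=0.7500  x^+=3.2433  v^+=10.7233  a^+=7.6167
step 5: x_pred=8.6988  r=-5.9988  x^+=7.0731  v^+=9.4392  a^+=-1.0593
step 6: x_pred=11.1238  r=-11.4838  x^+=8.0117  v^+=0.0992  a^+=-17.6681
step 7: x_pred=6.3451  r=-2.8051  x^+=5.5849  v^+=-9.8423  a^+=-21.7251

v_post = -9.8423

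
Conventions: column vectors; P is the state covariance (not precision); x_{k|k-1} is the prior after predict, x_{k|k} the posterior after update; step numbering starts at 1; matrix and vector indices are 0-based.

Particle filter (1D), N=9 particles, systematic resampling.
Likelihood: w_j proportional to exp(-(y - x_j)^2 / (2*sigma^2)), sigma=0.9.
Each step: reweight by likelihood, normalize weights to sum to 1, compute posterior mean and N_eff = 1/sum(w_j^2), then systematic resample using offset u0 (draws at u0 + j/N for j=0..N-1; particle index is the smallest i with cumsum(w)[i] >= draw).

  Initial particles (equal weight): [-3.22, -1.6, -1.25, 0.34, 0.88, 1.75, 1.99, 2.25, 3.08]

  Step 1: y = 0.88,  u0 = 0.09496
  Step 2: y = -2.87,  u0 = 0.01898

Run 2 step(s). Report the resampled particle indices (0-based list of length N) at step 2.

step 1: w=[0.0000, 0.0066, 0.0180, 0.2473, 0.2961, 0.1856, 0.1384, 0.0930, 0.0149]  mean=1.1669  Neff=4.7237  idx=[3, 3, 4, 4, 4, 5, 6, 6, 7]
step 2: w=[0.4354, 0.4354, 0.0428, 0.0428, 0.0428, 0.0005, 0.0001, 0.0001, 0.0000]  mean=0.4104  Neff=2.5993  idx=[0, 0, 0, 0, 1, 1, 1, 1, 2]

resampled_idx = [0, 0, 0, 0, 1, 1, 1, 1, 2]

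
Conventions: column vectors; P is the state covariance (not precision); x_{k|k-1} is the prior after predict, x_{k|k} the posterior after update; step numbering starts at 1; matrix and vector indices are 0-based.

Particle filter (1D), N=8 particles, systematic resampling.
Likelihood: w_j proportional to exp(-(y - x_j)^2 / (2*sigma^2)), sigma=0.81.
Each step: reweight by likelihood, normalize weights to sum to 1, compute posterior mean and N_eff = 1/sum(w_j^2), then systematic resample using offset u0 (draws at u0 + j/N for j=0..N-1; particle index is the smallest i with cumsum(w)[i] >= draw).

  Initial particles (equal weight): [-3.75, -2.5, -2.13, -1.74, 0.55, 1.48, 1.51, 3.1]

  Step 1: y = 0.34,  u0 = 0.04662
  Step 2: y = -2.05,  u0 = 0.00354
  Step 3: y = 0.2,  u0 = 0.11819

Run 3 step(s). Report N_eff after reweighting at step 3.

step 1: w=[0.0000, 0.0012, 0.0055, 0.0212, 0.5549, 0.2132, 0.2022, 0.0017]  mean=0.8797  Neff=2.5331  idx=[4, 4, 4, 4, 4, 5, 6, 6]
step 2: w=[0.1986, 0.1986, 0.1986, 0.1986, 0.1986, 0.0026, 0.0022, 0.0022]  mean=0.5566  Neff=5.0699  idx=[0, 0, 1, 1, 2, 3, 3, 4]
step 3: w=[0.1250, 0.1250, 0.1250, 0.1250, 0.1250, 0.1250, 0.1250, 0.1250]  mean=0.5500  Neff=8.0000  idx=[0, 1, 2, 3, 4, 5, 6, 7]

N_eff = 8.0000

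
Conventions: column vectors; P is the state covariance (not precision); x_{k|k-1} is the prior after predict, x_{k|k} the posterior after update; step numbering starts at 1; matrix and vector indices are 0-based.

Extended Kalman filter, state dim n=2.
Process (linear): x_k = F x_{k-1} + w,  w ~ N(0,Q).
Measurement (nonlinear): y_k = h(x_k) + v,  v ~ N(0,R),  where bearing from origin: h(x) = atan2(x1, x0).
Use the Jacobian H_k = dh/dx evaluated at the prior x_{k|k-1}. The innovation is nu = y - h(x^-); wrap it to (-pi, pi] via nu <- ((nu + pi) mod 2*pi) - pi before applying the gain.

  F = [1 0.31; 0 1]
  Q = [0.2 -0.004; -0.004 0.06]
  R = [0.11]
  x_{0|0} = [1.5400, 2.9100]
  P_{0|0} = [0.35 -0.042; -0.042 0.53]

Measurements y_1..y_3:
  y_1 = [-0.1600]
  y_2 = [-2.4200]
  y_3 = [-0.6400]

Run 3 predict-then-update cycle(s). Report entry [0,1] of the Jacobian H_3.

H_jac[0,1] = 0.2013

step 1: x^-=[2.4421, 2.9100]  P^-=[0.5749 0.1183; 0.1183 0.5900]  H_jac=[-0.2016 0.1692]  S=[0.1422]  K=[-0.6744; 0.5344]  nu=[-1.0326]  x^+=[3.1385, 2.3582]  P^+=[0.5102 0.1695; 0.1695 0.5494]
step 2: x^-=[3.8696, 2.3582]  P^-=[0.8681 0.3359; 0.3359 0.6094]  H_jac=[-0.1148 0.1884]  S=[0.1286]  K=[-0.2832; 0.5933]  nu=[-2.9673]  x^+=[4.7099, 0.5978]  P^+=[0.8578 0.3575; 0.3575 0.5642]
step 3: x^-=[4.8953, 0.5978]  P^-=[1.3337 0.5283; 0.5283 0.6242]  H_jac=[-0.0246 0.2013]  S=[0.1309]  K=[0.5621; 0.8607]  nu=[-0.7615]  x^+=[4.4672, -0.0576]  P^+=[1.2923 0.4650; 0.4650 0.5272]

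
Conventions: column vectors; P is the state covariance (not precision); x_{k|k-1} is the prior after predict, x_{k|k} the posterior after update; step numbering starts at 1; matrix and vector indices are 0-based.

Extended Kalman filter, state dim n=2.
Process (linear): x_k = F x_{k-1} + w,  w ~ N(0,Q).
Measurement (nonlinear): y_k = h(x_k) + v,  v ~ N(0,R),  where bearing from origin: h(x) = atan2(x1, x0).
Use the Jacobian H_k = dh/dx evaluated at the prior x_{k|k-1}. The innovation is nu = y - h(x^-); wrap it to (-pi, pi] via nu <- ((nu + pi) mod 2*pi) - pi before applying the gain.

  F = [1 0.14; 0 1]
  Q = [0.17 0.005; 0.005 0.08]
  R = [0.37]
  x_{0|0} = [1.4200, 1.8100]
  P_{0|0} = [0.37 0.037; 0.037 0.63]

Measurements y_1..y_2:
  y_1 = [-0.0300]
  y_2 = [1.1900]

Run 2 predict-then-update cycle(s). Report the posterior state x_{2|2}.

step 1: x^-=[1.6734, 1.8100]  P^-=[0.5627 0.1302; 0.1302 0.7100]  H_jac=[-0.2979 0.2754]  S=[0.4524]  K=[-0.2912; 0.3465]  nu=[-0.8546]  x^+=[1.9223, 1.5139]  P^+=[0.5243 0.1759; 0.1759 0.6557]
step 2: x^-=[2.1342, 1.5139]  P^-=[0.7564 0.2726; 0.2726 0.7357]  H_jac=[-0.2211 0.3117]  S=[0.4409]  K=[-0.1866; 0.3834]  nu=[0.5730]  x^+=[2.0273, 1.7336]  P^+=[0.7411 0.3042; 0.3042 0.6709]

x_post = [2.0273, 1.7336]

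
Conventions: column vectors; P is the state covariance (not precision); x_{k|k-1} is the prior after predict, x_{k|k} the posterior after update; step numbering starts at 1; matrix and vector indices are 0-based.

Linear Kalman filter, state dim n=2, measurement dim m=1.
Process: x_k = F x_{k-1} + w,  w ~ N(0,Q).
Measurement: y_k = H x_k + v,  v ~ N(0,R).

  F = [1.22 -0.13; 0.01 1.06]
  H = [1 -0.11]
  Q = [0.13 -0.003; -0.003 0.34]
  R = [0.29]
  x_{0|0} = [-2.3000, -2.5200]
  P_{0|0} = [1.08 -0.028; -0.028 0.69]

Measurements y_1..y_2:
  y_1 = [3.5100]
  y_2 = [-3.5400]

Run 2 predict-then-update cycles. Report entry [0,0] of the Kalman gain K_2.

step 1: x^-=[-2.4784, -2.6942]  P^-=[1.7580 -0.1211; -0.1211 1.1148]  S=[2.0881]  K=[0.8483; -0.1167]  nu=[5.6920]  x^+=[2.3501, -3.3585]  P^+=[0.2554 0.0857; 0.0857 1.0864]
step 2: x^-=[3.3037, -3.5365]  P^-=[0.5014 -0.0389; -0.0389 1.5625]  S=[0.8188]  K=[0.6175; -0.2574]  nu=[-7.2327]  x^+=[-1.1627, -1.6745]  P^+=[0.1891 0.0912; 0.0912 1.5082]

K[0,0] = 0.6175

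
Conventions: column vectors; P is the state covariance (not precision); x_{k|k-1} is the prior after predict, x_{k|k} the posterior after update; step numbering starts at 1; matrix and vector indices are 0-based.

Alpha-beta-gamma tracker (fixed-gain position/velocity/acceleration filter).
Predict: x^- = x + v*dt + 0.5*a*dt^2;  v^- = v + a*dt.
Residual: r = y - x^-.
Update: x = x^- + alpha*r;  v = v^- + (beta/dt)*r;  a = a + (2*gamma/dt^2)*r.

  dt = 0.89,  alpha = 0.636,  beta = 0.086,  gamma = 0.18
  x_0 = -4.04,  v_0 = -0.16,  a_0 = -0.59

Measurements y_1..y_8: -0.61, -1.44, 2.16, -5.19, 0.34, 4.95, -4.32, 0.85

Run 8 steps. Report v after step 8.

v_post = -3.6503

step 1: x_pred=-4.4161  r=3.8061  x^+=-1.9954  v^+=-0.3173  a^+=1.1398
step 2: x_pred=-1.8264  r=0.3864  x^+=-1.5807  v^+=0.7344  a^+=1.3154
step 3: x_pred=-0.4060  r=2.5660  x^+=1.2260  v^+=2.1531  a^+=2.4817
step 4: x_pred=4.1251  r=-9.3151  x^+=-1.7993  v^+=3.4617  a^+=-1.7520
step 5: x_pred=0.5877  r=-0.2477  x^+=0.4302  v^+=1.8785  a^+=-1.8646
step 6: x_pred=1.3636  r=3.5864  x^+=3.6445  v^+=0.5656  a^+=-0.2346
step 7: x_pred=4.0550  r=-8.3750  x^+=-1.2715  v^+=-0.4524  a^+=-4.0409
step 8: x_pred=-3.2746  r=4.1246  x^+=-0.6513  v^+=-3.6503  a^+=-2.1664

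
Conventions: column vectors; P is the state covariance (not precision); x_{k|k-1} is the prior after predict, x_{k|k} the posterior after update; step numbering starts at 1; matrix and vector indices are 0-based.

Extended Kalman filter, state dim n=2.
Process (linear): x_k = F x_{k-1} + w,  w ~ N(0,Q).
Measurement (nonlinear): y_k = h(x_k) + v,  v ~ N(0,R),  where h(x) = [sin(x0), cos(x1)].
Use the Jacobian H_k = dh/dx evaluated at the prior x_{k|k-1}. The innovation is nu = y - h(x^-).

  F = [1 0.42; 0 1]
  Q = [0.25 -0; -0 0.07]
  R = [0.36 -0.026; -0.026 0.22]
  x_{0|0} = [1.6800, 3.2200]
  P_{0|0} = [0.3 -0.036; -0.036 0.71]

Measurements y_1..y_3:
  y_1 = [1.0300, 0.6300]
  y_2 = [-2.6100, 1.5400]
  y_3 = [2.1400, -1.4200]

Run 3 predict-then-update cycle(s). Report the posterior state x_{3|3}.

step 1: x^-=[3.0324, 3.2200]  P^-=[0.6450 0.2622; 0.2622 0.7800]  H_jac=[-0.9940 0.0000; 0.0000 0.0783]  S=[0.9973 -0.0464; -0.0464 0.2248]  K=[-0.6448 -0.0418; -0.2511 0.2199]  nu=[0.9210, 1.6269]  x^+=[2.3705, 3.3466]  P^+=[0.2324 0.0967; 0.0967 0.7011]
step 2: x^-=[3.7761, 3.3466]  P^-=[0.6873 0.3912; 0.3912 0.7711]  H_jac=[-0.8054 0.0000; 0.0000 0.2035]  S=[0.8058 -0.0901; -0.0901 0.2519]  K=[-0.6788 0.0732; -0.3347 0.5033]  nu=[-2.0172, 2.5191]  x^+=[5.3297, 5.2894]  P^+=[0.3058 0.1658; 0.1658 0.5867]
step 3: x^-=[7.5513, 5.2894]  P^-=[0.7986 0.4123; 0.4123 0.6567]  H_jac=[0.2981 0.0000; 0.0000 0.8381]  S=[0.4310 0.0770; 0.0770 0.6813]  K=[0.4713 0.4539; 0.1437 0.7916]  nu=[1.1855, -1.9655]  x^+=[7.2178, 3.9038]  P^+=[0.5296 0.1045; 0.1045 0.2033]

x_post = [7.2178, 3.9038]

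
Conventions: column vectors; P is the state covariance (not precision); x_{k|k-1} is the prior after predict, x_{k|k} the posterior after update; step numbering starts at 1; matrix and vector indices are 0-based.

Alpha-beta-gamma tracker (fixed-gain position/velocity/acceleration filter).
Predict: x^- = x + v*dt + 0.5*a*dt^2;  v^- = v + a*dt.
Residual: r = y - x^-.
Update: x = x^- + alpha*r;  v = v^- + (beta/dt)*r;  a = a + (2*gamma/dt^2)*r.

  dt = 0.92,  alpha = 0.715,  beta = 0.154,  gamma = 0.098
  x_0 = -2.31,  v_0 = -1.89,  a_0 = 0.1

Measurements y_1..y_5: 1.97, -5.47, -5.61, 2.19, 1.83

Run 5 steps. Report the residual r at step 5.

resid = 0.5249

step 1: x_pred=-4.0065  r=5.9765  x^+=0.2667  v^+=-0.7976  a^+=1.4840
step 2: x_pred=0.1609  r=-5.6309  x^+=-3.8652  v^+=-0.3749  a^+=0.1800
step 3: x_pred=-4.1339  r=-1.4761  x^+=-5.1893  v^+=-0.4564  a^+=-0.1618
step 4: x_pred=-5.6777  r=7.8677  x^+=-0.0523  v^+=0.7117  a^+=1.6601
step 5: x_pred=1.3051  r=0.5249  x^+=1.6804  v^+=2.3269  a^+=1.7817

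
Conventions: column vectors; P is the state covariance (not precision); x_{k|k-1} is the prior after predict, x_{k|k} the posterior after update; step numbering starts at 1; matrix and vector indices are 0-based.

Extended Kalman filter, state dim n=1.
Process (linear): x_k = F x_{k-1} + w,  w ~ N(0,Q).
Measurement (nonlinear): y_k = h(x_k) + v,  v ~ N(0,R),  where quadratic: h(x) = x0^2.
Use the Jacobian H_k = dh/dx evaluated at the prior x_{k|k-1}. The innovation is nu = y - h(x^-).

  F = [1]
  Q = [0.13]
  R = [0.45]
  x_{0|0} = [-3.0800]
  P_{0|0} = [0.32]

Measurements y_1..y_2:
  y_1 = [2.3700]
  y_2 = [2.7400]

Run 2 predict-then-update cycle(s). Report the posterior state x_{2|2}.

x_post = [-1.7258]

step 1: x^-=[-3.0800]  P^-=[0.4500]  H_jac=[-6.1600]  S=[17.5255]  K=[-0.1582]  nu=[-7.1164]  x^+=[-1.9544]  P^+=[0.0116]
step 2: x^-=[-1.9544]  P^-=[0.1416]  H_jac=[-3.9088]  S=[2.6128]  K=[-0.2118]  nu=[-1.0797]  x^+=[-1.7258]  P^+=[0.0244]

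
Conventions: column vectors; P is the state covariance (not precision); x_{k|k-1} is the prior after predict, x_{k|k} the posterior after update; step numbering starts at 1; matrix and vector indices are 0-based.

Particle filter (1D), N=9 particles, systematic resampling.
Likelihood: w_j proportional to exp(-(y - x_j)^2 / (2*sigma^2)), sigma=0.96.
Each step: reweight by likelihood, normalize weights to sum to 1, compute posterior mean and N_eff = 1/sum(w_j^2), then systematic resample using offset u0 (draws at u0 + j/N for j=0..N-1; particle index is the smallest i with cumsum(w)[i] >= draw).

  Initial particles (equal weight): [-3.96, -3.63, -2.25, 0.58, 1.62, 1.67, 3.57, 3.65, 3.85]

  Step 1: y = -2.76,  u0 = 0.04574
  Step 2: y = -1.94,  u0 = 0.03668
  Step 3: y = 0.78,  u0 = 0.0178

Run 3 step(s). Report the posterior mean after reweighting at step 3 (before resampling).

step 1: w=[0.2299, 0.3330, 0.4360, 0.0012, 0.0000, 0.0000, 0.0000, 0.0000, 0.0000]  mean=-3.0991  Neff=2.8267  idx=[0, 0, 1, 1, 1, 2, 2, 2, 2]
step 2: w=[0.0235, 0.0235, 0.0456, 0.0456, 0.0456, 0.2040, 0.2040, 0.2040, 0.2040]  mean=-2.5193  Neff=5.7519  idx=[1, 4, 5, 5, 6, 7, 7, 8, 8]
step 3: w=[0.0001, 0.0005, 0.1428, 0.1428, 0.1428, 0.1428, 0.1428, 0.1428, 0.1428]  mean=-2.2509  Neff=7.0091  idx=[2, 2, 3, 4, 5, 6, 6, 7, 8]

post_mean = -2.2509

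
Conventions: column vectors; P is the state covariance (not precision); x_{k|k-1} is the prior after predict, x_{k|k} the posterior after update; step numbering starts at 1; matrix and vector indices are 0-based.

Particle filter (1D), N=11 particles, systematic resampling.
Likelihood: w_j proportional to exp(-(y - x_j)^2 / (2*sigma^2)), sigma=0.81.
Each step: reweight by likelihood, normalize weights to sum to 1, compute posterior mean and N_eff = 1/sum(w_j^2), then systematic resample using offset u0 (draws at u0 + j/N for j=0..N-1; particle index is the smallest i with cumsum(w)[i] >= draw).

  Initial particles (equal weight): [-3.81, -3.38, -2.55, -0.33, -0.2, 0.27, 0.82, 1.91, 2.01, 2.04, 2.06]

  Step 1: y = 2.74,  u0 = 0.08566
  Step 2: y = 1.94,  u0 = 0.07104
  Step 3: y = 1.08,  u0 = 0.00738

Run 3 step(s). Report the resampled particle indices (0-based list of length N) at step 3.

resampled_idx = [0, 0, 1, 2, 3, 4, 5, 6, 7, 8, 10]

step 1: w=[0.0000, 0.0000, 0.0000, 0.0003, 0.0005, 0.0035, 0.0221, 0.2174, 0.2448, 0.2530, 0.2584]  mean=1.9745  Neff=4.1937  idx=[7, 7, 8, 8, 8, 9, 9, 9, 10, 10, 10]
step 2: w=[0.0914, 0.0914, 0.0911, 0.0911, 0.0911, 0.0908, 0.0908, 0.0908, 0.0905, 0.0905, 0.0905]  mean=2.0135  Neff=10.9998  idx=[0, 1, 2, 3, 4, 5, 6, 7, 8, 9, 10]
step 3: w=[0.1044, 0.1044, 0.0913, 0.0913, 0.0913, 0.0875, 0.0875, 0.0875, 0.0849, 0.0849, 0.0849]  mean=2.0097  Neff=10.9387  idx=[0, 0, 1, 2, 3, 4, 5, 6, 7, 8, 10]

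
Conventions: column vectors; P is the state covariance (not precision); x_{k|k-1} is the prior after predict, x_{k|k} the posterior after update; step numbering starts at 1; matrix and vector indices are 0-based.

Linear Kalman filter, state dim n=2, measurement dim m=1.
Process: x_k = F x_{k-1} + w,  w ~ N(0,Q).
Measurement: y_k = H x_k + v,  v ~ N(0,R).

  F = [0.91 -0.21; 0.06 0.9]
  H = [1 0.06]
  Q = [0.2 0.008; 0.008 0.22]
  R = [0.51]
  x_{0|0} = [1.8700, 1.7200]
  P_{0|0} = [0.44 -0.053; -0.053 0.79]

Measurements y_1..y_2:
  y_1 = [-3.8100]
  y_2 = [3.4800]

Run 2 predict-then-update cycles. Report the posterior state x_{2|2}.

step 1: x^-=[1.3405, 1.6602]  P^-=[0.6195 -0.1600; -0.1600 0.8558]  S=[1.1133]  K=[0.5478; -0.0976]  nu=[-5.2501]  x^+=[-1.5354, 2.1727]  P^+=[0.2854 -0.1005; -0.1005 0.8452]
step 2: x^-=[-1.8535, 1.8633]  P^-=[0.5120 -0.2172; -0.2172 0.8947]  S=[0.9992]  K=[0.4994; -0.1636]  nu=[5.2217]  x^+=[0.7542, 1.0088]  P^+=[0.2628 -0.1355; -0.1355 0.8680]

x_post = [0.7542, 1.0088]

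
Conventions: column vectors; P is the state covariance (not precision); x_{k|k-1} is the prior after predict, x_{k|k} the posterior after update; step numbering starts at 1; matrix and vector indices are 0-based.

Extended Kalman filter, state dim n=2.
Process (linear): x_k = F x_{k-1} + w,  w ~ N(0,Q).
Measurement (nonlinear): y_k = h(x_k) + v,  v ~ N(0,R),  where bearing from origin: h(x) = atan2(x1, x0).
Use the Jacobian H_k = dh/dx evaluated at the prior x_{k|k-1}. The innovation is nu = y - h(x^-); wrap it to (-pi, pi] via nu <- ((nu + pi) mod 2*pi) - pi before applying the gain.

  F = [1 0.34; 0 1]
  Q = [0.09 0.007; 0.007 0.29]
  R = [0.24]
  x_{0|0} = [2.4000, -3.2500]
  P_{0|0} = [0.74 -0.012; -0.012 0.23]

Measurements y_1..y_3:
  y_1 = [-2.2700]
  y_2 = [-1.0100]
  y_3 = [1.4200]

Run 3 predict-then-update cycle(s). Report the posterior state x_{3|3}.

step 1: x^-=[1.2950, -3.2500]  P^-=[0.8484 0.0732; 0.0732 0.5200]  H_jac=[0.2655 0.1058]  S=[0.3098]  K=[0.7523; 0.2404]  nu=[-1.0784]  x^+=[0.4837, -3.5092]  P^+=[0.6731 0.0172; 0.0172 0.5021]
step 2: x^-=[-0.7094, -3.5092]  P^-=[0.8328 0.1949; 0.1949 0.7921]  H_jac=[0.2738 -0.0553]  S=[0.2989]  K=[0.7266; 0.0318]  nu=[0.7603]  x^+=[-0.1570, -3.4850]  P^+=[0.6750 0.1880; 0.1880 0.7918]
step 3: x^-=[-1.3419, -3.4850]  P^-=[0.9844 0.4642; 0.4642 1.0818]  H_jac=[0.2499 -0.0962]  S=[0.2892]  K=[0.6962; 0.0412]  nu=[-2.9248]  x^+=[-3.3782, -3.6055]  P^+=[0.8442 0.4559; 0.4559 1.0813]

x_post = [-3.3782, -3.6055]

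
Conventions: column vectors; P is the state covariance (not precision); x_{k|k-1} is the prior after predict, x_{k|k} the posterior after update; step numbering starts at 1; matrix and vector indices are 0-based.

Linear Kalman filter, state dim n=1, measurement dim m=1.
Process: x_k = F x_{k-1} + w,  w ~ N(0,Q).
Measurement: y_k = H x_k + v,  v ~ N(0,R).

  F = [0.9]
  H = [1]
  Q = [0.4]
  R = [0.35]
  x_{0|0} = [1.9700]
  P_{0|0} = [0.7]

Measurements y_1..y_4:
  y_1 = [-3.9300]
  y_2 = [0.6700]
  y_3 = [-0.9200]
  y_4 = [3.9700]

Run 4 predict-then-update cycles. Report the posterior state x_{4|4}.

step 1: x^-=[1.7730]  P^-=[0.9670]  S=[1.3170]  K=[0.7342]  nu=[-5.7030]  x^+=[-2.4144]  P^+=[0.2570]
step 2: x^-=[-2.1730]  P^-=[0.6082]  S=[0.9582]  K=[0.6347]  nu=[2.8430]  x^+=[-0.3685]  P^+=[0.2222]
step 3: x^-=[-0.3316]  P^-=[0.5799]  S=[0.9299]  K=[0.6236]  nu=[-0.5884]  x^+=[-0.6986]  P^+=[0.2183]
step 4: x^-=[-0.6287]  P^-=[0.5768]  S=[0.9268]  K=[0.6224]  nu=[4.5987]  x^+=[2.2333]  P^+=[0.2178]

x_post = [2.2333]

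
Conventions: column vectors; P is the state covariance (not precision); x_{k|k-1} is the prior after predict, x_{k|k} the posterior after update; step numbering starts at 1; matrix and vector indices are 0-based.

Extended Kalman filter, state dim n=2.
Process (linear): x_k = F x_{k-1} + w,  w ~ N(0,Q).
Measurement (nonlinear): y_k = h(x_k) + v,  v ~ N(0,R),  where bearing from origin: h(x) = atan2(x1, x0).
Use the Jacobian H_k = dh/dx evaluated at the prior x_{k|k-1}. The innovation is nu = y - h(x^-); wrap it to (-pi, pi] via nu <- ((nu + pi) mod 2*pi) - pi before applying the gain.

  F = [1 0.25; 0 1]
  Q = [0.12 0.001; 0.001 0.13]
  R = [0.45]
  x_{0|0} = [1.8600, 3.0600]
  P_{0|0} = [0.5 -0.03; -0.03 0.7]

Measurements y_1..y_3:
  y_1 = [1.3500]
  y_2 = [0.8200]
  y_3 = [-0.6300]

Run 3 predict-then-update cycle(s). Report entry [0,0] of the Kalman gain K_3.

step 1: x^-=[2.6250, 3.0600]  P^-=[0.6487 0.1460; 0.1460 0.8300]  H_jac=[-0.1883 0.1615]  S=[0.4858]  K=[-0.2029; 0.2194]  nu=[0.4882]  x^+=[2.5259, 3.1671]  P^+=[0.6288 0.1676; 0.1676 0.8066]
step 2: x^-=[3.3177, 3.1671]  P^-=[0.8830 0.3703; 0.3703 0.9366]  H_jac=[-0.1505 0.1577]  S=[0.4757]  K=[-0.1567; 0.1933]  nu=[0.0578]  x^+=[3.3087, 3.1783]  P^+=[0.8713 0.3847; 0.3847 0.9188]
step 3: x^-=[4.1032, 3.1783]  P^-=[1.2411 0.6154; 0.6154 1.0488]  H_jac=[-0.1180 0.1523]  S=[0.4695]  K=[-0.1122; 0.1856]  nu=[-1.2890]  x^+=[4.2479, 2.9390]  P^+=[1.2352 0.6252; 0.6252 1.0327]

K[0,0] = -0.1122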